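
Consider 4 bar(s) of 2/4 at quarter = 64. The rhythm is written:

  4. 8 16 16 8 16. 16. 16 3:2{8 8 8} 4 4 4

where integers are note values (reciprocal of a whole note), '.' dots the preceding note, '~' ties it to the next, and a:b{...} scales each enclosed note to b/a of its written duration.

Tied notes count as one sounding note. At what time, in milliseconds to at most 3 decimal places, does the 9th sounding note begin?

note 9 onset = 4b = 3750.0ms

1. 0.0ms @ 0 + 1406.25ms (3/2)
2. 1406.25ms @ 3/2 + 468.75ms (1/2)
3. 1875.0ms @ 2 + 234.375ms (1/4)
4. 2109.375ms @ 9/4 + 234.375ms (1/4)
5. 2343.75ms @ 5/2 + 468.75ms (1/2)
6. 2812.5ms @ 3 + 351.562ms (3/8)
7. 3164.062ms @ 27/8 + 351.562ms (3/8)
8. 3515.625ms @ 15/4 + 234.375ms (1/4)
9. 3750.0ms @ 4 + 312.5ms (1/3)
10. 4062.5ms @ 13/3 + 312.5ms (1/3)
11. 4375.0ms @ 14/3 + 312.5ms (1/3)
12. 4687.5ms @ 5 + 937.5ms (1)
13. 5625.0ms @ 6 + 937.5ms (1)
14. 6562.5ms @ 7 + 937.5ms (1)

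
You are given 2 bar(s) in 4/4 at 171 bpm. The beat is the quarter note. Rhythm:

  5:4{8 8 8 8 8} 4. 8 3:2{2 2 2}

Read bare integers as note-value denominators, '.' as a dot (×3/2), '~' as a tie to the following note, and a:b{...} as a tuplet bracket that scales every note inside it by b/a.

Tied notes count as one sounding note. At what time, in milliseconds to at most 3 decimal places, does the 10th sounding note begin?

note 10 onset = 20/3b = 2339.181ms

1. 0.0ms @ 0 + 140.351ms (2/5)
2. 140.351ms @ 2/5 + 140.351ms (2/5)
3. 280.702ms @ 4/5 + 140.351ms (2/5)
4. 421.053ms @ 6/5 + 140.351ms (2/5)
5. 561.404ms @ 8/5 + 140.351ms (2/5)
6. 701.754ms @ 2 + 526.316ms (3/2)
7. 1228.07ms @ 7/2 + 175.439ms (1/2)
8. 1403.509ms @ 4 + 467.836ms (4/3)
9. 1871.345ms @ 16/3 + 467.836ms (4/3)
10. 2339.181ms @ 20/3 + 467.836ms (4/3)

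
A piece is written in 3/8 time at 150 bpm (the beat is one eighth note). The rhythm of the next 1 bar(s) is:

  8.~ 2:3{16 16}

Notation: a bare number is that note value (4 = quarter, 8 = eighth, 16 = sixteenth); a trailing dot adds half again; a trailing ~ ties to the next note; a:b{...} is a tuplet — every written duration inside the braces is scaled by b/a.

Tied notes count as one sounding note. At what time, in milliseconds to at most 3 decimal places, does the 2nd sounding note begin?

note 2 onset = 9/4b = 900.0ms

1. 0.0ms @ 0 + 900.0ms (9/4)
2. 900.0ms @ 9/4 + 300.0ms (3/4)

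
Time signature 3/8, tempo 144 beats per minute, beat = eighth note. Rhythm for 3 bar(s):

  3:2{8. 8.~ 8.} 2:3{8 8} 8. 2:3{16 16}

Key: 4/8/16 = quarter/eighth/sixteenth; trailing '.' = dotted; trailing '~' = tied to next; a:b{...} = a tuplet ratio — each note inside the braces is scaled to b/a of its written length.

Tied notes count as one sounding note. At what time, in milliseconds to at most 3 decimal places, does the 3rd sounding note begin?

1. 0.0ms @ 0 + 416.667ms (1)
2. 416.667ms @ 1 + 833.333ms (2)
3. 1250.0ms @ 3 + 625.0ms (3/2)
4. 1875.0ms @ 9/2 + 625.0ms (3/2)
5. 2500.0ms @ 6 + 625.0ms (3/2)
6. 3125.0ms @ 15/2 + 312.5ms (3/4)
7. 3437.5ms @ 33/4 + 312.5ms (3/4)

note 3 onset = 3b = 1250.0ms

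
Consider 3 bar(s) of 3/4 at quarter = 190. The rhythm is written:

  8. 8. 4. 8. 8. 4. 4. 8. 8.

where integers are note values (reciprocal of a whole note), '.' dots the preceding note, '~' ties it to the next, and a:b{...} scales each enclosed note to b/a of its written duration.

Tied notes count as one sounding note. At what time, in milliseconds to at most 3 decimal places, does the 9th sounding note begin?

1. 0.0ms @ 0 + 236.842ms (3/4)
2. 236.842ms @ 3/4 + 236.842ms (3/4)
3. 473.684ms @ 3/2 + 473.684ms (3/2)
4. 947.368ms @ 3 + 236.842ms (3/4)
5. 1184.211ms @ 15/4 + 236.842ms (3/4)
6. 1421.053ms @ 9/2 + 473.684ms (3/2)
7. 1894.737ms @ 6 + 473.684ms (3/2)
8. 2368.421ms @ 15/2 + 236.842ms (3/4)
9. 2605.263ms @ 33/4 + 236.842ms (3/4)

note 9 onset = 33/4b = 2605.263ms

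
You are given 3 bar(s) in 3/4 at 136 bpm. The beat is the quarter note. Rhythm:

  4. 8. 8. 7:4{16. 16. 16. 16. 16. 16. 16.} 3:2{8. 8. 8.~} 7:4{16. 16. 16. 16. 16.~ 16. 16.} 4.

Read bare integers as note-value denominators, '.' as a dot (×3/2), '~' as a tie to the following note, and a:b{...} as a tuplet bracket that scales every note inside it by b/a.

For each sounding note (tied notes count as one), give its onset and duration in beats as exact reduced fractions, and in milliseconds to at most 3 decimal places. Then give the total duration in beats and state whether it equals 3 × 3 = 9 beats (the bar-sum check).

1) 0.0ms=0b +661.765ms=3/2b
2) 661.765ms=3/2b +330.882ms=3/4b
3) 992.647ms=9/4b +330.882ms=3/4b
4) 1323.529ms=3b +94.538ms=3/14b
5) 1418.067ms=45/14b +94.538ms=3/14b
6) 1512.605ms=24/7b +94.538ms=3/14b
7) 1607.143ms=51/14b +94.538ms=3/14b
8) 1701.681ms=27/7b +94.538ms=3/14b
9) 1796.218ms=57/14b +94.538ms=3/14b
10) 1890.756ms=30/7b +94.538ms=3/14b
11) 1985.294ms=9/2b +220.588ms=1/2b
12) 2205.882ms=5b +220.588ms=1/2b
13) 2426.471ms=11/2b +315.126ms=5/7b
14) 2741.597ms=87/14b +94.538ms=3/14b
15) 2836.134ms=45/7b +94.538ms=3/14b
16) 2930.672ms=93/14b +94.538ms=3/14b
17) 3025.21ms=48/7b +189.076ms=3/7b
18) 3214.286ms=51/7b +94.538ms=3/14b
19) 3308.824ms=15/2b +661.765ms=3/2b
Σ=9b of 9 (136bpm 3/4) — PASS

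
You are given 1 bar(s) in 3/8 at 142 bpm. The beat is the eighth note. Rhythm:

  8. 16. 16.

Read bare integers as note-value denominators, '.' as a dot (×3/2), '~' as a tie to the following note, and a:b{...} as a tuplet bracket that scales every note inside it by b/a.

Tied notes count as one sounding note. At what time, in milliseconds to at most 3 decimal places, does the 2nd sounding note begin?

1. 0.0ms @ 0 + 633.803ms (3/2)
2. 633.803ms @ 3/2 + 316.901ms (3/4)
3. 950.704ms @ 9/4 + 316.901ms (3/4)

note 2 onset = 3/2b = 633.803ms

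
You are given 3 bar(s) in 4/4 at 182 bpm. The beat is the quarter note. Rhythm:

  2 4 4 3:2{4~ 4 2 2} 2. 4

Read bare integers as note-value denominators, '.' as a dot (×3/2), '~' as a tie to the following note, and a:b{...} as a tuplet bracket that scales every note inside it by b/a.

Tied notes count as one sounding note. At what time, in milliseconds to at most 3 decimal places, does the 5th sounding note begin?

note 5 onset = 16/3b = 1758.242ms

1. 0.0ms @ 0 + 659.341ms (2)
2. 659.341ms @ 2 + 329.67ms (1)
3. 989.011ms @ 3 + 329.67ms (1)
4. 1318.681ms @ 4 + 439.56ms (4/3)
5. 1758.242ms @ 16/3 + 439.56ms (4/3)
6. 2197.802ms @ 20/3 + 439.56ms (4/3)
7. 2637.363ms @ 8 + 989.011ms (3)
8. 3626.374ms @ 11 + 329.67ms (1)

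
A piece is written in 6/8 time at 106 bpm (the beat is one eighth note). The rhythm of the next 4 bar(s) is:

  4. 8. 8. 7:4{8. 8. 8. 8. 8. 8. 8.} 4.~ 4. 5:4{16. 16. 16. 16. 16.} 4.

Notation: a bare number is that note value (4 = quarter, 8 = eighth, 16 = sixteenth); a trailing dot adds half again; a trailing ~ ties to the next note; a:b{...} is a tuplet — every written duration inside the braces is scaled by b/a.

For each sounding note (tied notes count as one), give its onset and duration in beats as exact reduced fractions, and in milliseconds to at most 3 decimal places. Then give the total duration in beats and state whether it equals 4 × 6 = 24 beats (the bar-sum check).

1) 0.0ms=0b +1698.113ms=3b
2) 1698.113ms=3b +849.057ms=3/2b
3) 2547.17ms=9/2b +849.057ms=3/2b
4) 3396.226ms=6b +485.175ms=6/7b
5) 3881.402ms=48/7b +485.175ms=6/7b
6) 4366.577ms=54/7b +485.175ms=6/7b
7) 4851.752ms=60/7b +485.175ms=6/7b
8) 5336.927ms=66/7b +485.175ms=6/7b
9) 5822.102ms=72/7b +485.175ms=6/7b
10) 6307.278ms=78/7b +485.175ms=6/7b
11) 6792.453ms=12b +3396.226ms=6b
12) 10188.679ms=18b +339.623ms=3/5b
13) 10528.302ms=93/5b +339.623ms=3/5b
14) 10867.925ms=96/5b +339.623ms=3/5b
15) 11207.547ms=99/5b +339.623ms=3/5b
16) 11547.17ms=102/5b +339.623ms=3/5b
17) 11886.792ms=21b +1698.113ms=3b
Σ=24b of 24 (106bpm 6/8) — PASS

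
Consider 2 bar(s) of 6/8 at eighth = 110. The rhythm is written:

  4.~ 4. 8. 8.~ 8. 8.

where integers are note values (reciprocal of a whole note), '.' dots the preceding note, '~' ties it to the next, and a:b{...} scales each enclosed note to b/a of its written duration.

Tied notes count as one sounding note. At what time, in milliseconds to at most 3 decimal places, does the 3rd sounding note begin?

note 3 onset = 15/2b = 4090.909ms

1. 0.0ms @ 0 + 3272.727ms (6)
2. 3272.727ms @ 6 + 818.182ms (3/2)
3. 4090.909ms @ 15/2 + 1636.364ms (3)
4. 5727.273ms @ 21/2 + 818.182ms (3/2)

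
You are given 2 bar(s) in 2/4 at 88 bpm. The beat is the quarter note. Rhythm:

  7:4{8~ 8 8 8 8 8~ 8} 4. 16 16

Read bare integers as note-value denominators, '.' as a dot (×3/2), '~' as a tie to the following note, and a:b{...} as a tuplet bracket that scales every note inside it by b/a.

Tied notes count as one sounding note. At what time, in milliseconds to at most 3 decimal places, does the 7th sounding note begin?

1. 0.0ms @ 0 + 389.61ms (4/7)
2. 389.61ms @ 4/7 + 194.805ms (2/7)
3. 584.416ms @ 6/7 + 194.805ms (2/7)
4. 779.221ms @ 8/7 + 194.805ms (2/7)
5. 974.026ms @ 10/7 + 389.61ms (4/7)
6. 1363.636ms @ 2 + 1022.727ms (3/2)
7. 2386.364ms @ 7/2 + 170.455ms (1/4)
8. 2556.818ms @ 15/4 + 170.455ms (1/4)

note 7 onset = 7/2b = 2386.364ms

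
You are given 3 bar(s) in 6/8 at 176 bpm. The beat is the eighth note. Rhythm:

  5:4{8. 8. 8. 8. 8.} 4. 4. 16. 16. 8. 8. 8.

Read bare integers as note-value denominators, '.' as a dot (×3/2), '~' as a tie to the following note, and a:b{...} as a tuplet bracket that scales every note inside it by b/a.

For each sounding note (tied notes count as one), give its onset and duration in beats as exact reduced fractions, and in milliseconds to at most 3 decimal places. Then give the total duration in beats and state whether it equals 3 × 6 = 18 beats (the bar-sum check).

1) 0.0ms=0b +409.091ms=6/5b
2) 409.091ms=6/5b +409.091ms=6/5b
3) 818.182ms=12/5b +409.091ms=6/5b
4) 1227.273ms=18/5b +409.091ms=6/5b
5) 1636.364ms=24/5b +409.091ms=6/5b
6) 2045.455ms=6b +1022.727ms=3b
7) 3068.182ms=9b +1022.727ms=3b
8) 4090.909ms=12b +255.682ms=3/4b
9) 4346.591ms=51/4b +255.682ms=3/4b
10) 4602.273ms=27/2b +511.364ms=3/2b
11) 5113.636ms=15b +511.364ms=3/2b
12) 5625.0ms=33/2b +511.364ms=3/2b
Σ=18b of 18 (176bpm 6/8) — PASS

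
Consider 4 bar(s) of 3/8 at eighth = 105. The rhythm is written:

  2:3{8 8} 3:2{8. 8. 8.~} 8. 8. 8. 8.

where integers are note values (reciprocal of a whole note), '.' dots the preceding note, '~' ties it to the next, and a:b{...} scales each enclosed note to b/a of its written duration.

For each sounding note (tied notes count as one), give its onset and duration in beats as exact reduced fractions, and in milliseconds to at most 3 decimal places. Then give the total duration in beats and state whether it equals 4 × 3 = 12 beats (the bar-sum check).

1) 0.0ms=0b +857.143ms=3/2b
2) 857.143ms=3/2b +857.143ms=3/2b
3) 1714.286ms=3b +571.429ms=1b
4) 2285.714ms=4b +571.429ms=1b
5) 2857.143ms=5b +1428.571ms=5/2b
6) 4285.714ms=15/2b +857.143ms=3/2b
7) 5142.857ms=9b +857.143ms=3/2b
8) 6000.0ms=21/2b +857.143ms=3/2b
Σ=12b of 12 (105bpm 3/8) — PASS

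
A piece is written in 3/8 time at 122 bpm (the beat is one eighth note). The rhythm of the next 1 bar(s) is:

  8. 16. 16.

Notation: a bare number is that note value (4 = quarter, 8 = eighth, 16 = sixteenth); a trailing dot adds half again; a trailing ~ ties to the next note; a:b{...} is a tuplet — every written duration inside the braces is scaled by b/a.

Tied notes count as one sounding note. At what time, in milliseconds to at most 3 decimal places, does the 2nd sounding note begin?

note 2 onset = 3/2b = 737.705ms

1. 0.0ms @ 0 + 737.705ms (3/2)
2. 737.705ms @ 3/2 + 368.852ms (3/4)
3. 1106.557ms @ 9/4 + 368.852ms (3/4)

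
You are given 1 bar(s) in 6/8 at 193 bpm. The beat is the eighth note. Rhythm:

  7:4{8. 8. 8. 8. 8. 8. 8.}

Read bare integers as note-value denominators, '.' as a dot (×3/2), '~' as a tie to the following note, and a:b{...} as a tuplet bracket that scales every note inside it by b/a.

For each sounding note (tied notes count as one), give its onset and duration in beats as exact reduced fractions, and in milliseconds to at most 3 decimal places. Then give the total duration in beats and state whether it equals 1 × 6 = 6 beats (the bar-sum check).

1) 0.0ms=0b +266.469ms=6/7b
2) 266.469ms=6/7b +266.469ms=6/7b
3) 532.939ms=12/7b +266.469ms=6/7b
4) 799.408ms=18/7b +266.469ms=6/7b
5) 1065.877ms=24/7b +266.469ms=6/7b
6) 1332.346ms=30/7b +266.469ms=6/7b
7) 1598.816ms=36/7b +266.469ms=6/7b
Σ=6b of 6 (193bpm 6/8) — PASS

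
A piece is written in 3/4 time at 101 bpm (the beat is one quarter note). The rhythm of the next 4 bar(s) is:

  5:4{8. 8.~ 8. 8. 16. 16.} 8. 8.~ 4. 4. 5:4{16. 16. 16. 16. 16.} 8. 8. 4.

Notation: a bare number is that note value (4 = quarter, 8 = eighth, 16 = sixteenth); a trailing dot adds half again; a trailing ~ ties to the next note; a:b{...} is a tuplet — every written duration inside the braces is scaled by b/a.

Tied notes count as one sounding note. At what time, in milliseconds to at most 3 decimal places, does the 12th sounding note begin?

note 12 onset = 42/5b = 4990.099ms

1. 0.0ms @ 0 + 356.436ms (3/5)
2. 356.436ms @ 3/5 + 712.871ms (6/5)
3. 1069.307ms @ 9/5 + 356.436ms (3/5)
4. 1425.743ms @ 12/5 + 178.218ms (3/10)
5. 1603.96ms @ 27/10 + 178.218ms (3/10)
6. 1782.178ms @ 3 + 445.545ms (3/4)
7. 2227.723ms @ 15/4 + 1336.634ms (9/4)
8. 3564.356ms @ 6 + 891.089ms (3/2)
9. 4455.446ms @ 15/2 + 178.218ms (3/10)
10. 4633.663ms @ 39/5 + 178.218ms (3/10)
11. 4811.881ms @ 81/10 + 178.218ms (3/10)
12. 4990.099ms @ 42/5 + 178.218ms (3/10)
13. 5168.317ms @ 87/10 + 178.218ms (3/10)
14. 5346.535ms @ 9 + 445.545ms (3/4)
15. 5792.079ms @ 39/4 + 445.545ms (3/4)
16. 6237.624ms @ 21/2 + 891.089ms (3/2)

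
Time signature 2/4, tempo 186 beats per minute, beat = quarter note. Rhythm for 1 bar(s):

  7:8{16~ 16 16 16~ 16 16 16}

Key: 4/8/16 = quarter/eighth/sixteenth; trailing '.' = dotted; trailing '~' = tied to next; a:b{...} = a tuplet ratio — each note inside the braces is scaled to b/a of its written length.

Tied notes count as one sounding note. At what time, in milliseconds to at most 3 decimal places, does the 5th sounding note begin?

note 5 onset = 12/7b = 552.995ms

1. 0.0ms @ 0 + 184.332ms (4/7)
2. 184.332ms @ 4/7 + 92.166ms (2/7)
3. 276.498ms @ 6/7 + 184.332ms (4/7)
4. 460.829ms @ 10/7 + 92.166ms (2/7)
5. 552.995ms @ 12/7 + 92.166ms (2/7)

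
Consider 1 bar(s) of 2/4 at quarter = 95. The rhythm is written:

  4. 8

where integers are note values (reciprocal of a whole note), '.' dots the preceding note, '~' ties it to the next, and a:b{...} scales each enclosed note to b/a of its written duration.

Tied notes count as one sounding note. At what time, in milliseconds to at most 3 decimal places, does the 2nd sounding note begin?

note 2 onset = 3/2b = 947.368ms

1. 0.0ms @ 0 + 947.368ms (3/2)
2. 947.368ms @ 3/2 + 315.789ms (1/2)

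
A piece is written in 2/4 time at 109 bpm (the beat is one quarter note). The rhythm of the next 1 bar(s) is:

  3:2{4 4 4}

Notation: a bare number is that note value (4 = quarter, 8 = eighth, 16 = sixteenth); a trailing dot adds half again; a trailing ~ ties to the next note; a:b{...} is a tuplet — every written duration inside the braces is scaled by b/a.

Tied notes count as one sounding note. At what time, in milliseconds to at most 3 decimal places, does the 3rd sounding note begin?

note 3 onset = 4/3b = 733.945ms

1. 0.0ms @ 0 + 366.972ms (2/3)
2. 366.972ms @ 2/3 + 366.972ms (2/3)
3. 733.945ms @ 4/3 + 366.972ms (2/3)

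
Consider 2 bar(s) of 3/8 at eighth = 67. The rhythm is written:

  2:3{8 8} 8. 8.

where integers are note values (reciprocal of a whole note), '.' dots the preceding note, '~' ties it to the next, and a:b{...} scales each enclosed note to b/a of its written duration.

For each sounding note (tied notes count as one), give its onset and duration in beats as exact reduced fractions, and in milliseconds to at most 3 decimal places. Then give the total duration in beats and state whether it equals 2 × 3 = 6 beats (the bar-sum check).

1) 0.0ms=0b +1343.284ms=3/2b
2) 1343.284ms=3/2b +1343.284ms=3/2b
3) 2686.567ms=3b +1343.284ms=3/2b
4) 4029.851ms=9/2b +1343.284ms=3/2b
Σ=6b of 6 (67bpm 3/8) — PASS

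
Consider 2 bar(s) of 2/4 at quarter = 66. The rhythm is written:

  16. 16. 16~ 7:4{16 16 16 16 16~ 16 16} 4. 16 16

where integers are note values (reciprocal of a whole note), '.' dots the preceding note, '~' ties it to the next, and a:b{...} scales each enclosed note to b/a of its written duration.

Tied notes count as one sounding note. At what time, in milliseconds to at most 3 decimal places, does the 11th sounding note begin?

note 11 onset = 15/4b = 3409.091ms

1. 0.0ms @ 0 + 340.909ms (3/8)
2. 340.909ms @ 3/8 + 340.909ms (3/8)
3. 681.818ms @ 3/4 + 357.143ms (11/28)
4. 1038.961ms @ 8/7 + 129.87ms (1/7)
5. 1168.831ms @ 9/7 + 129.87ms (1/7)
6. 1298.701ms @ 10/7 + 129.87ms (1/7)
7. 1428.571ms @ 11/7 + 259.74ms (2/7)
8. 1688.312ms @ 13/7 + 129.87ms (1/7)
9. 1818.182ms @ 2 + 1363.636ms (3/2)
10. 3181.818ms @ 7/2 + 227.273ms (1/4)
11. 3409.091ms @ 15/4 + 227.273ms (1/4)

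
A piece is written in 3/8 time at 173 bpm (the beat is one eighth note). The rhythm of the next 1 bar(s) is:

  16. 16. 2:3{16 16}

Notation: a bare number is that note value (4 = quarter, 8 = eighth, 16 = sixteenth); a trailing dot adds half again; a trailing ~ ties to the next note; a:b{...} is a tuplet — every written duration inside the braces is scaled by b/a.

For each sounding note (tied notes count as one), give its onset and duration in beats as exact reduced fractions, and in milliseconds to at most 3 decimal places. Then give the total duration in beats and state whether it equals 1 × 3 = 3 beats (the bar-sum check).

1) 0.0ms=0b +260.116ms=3/4b
2) 260.116ms=3/4b +260.116ms=3/4b
3) 520.231ms=3/2b +260.116ms=3/4b
4) 780.347ms=9/4b +260.116ms=3/4b
Σ=3b of 3 (173bpm 3/8) — PASS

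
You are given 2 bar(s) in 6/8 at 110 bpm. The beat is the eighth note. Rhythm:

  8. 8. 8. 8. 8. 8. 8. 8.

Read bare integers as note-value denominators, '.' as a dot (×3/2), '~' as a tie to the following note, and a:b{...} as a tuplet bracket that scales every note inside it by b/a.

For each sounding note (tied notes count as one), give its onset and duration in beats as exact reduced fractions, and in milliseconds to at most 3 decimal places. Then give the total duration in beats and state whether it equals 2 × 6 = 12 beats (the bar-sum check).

1) 0.0ms=0b +818.182ms=3/2b
2) 818.182ms=3/2b +818.182ms=3/2b
3) 1636.364ms=3b +818.182ms=3/2b
4) 2454.545ms=9/2b +818.182ms=3/2b
5) 3272.727ms=6b +818.182ms=3/2b
6) 4090.909ms=15/2b +818.182ms=3/2b
7) 4909.091ms=9b +818.182ms=3/2b
8) 5727.273ms=21/2b +818.182ms=3/2b
Σ=12b of 12 (110bpm 6/8) — PASS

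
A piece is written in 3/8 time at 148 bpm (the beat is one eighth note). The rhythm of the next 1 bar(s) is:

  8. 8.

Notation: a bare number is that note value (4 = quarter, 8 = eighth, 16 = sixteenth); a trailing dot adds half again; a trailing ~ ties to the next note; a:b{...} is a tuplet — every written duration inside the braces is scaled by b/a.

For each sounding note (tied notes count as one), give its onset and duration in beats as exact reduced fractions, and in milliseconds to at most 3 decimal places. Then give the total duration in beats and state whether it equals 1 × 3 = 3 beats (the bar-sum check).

1) 0.0ms=0b +608.108ms=3/2b
2) 608.108ms=3/2b +608.108ms=3/2b
Σ=3b of 3 (148bpm 3/8) — PASS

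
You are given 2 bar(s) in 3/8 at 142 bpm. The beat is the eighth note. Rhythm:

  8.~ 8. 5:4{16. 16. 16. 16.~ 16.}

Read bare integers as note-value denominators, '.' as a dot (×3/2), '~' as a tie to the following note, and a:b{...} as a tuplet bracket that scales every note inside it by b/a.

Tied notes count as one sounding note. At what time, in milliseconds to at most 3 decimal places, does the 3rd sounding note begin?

note 3 onset = 18/5b = 1521.127ms

1. 0.0ms @ 0 + 1267.606ms (3)
2. 1267.606ms @ 3 + 253.521ms (3/5)
3. 1521.127ms @ 18/5 + 253.521ms (3/5)
4. 1774.648ms @ 21/5 + 253.521ms (3/5)
5. 2028.169ms @ 24/5 + 507.042ms (6/5)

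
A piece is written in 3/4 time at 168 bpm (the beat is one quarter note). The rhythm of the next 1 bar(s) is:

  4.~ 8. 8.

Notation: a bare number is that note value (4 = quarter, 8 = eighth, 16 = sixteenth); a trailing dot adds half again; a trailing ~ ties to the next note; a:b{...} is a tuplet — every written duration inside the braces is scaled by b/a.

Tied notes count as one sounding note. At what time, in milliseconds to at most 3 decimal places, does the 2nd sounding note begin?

note 2 onset = 9/4b = 803.571ms

1. 0.0ms @ 0 + 803.571ms (9/4)
2. 803.571ms @ 9/4 + 267.857ms (3/4)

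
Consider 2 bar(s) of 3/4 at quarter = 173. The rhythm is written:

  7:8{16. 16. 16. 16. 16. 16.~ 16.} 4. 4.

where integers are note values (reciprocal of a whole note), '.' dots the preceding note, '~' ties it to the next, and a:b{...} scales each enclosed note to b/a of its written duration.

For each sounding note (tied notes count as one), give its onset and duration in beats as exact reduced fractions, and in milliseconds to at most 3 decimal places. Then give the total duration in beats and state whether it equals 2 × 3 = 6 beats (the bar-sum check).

1) 0.0ms=0b +148.637ms=3/7b
2) 148.637ms=3/7b +148.637ms=3/7b
3) 297.275ms=6/7b +148.637ms=3/7b
4) 445.912ms=9/7b +148.637ms=3/7b
5) 594.55ms=12/7b +148.637ms=3/7b
6) 743.187ms=15/7b +297.275ms=6/7b
7) 1040.462ms=3b +520.231ms=3/2b
8) 1560.694ms=9/2b +520.231ms=3/2b
Σ=6b of 6 (173bpm 3/4) — PASS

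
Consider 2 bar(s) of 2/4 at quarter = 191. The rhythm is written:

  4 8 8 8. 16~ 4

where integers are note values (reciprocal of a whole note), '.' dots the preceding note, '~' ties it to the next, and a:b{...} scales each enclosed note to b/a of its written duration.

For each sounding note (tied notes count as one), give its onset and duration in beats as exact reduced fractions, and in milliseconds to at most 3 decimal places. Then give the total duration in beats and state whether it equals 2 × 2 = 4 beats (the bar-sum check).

1) 0.0ms=0b +314.136ms=1b
2) 314.136ms=1b +157.068ms=1/2b
3) 471.204ms=3/2b +157.068ms=1/2b
4) 628.272ms=2b +235.602ms=3/4b
5) 863.874ms=11/4b +392.67ms=5/4b
Σ=4b of 4 (191bpm 2/4) — PASS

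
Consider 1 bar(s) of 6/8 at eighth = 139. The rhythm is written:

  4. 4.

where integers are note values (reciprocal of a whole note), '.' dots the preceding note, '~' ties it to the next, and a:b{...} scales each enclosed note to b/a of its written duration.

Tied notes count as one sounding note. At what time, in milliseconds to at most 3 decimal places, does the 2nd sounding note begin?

1. 0.0ms @ 0 + 1294.964ms (3)
2. 1294.964ms @ 3 + 1294.964ms (3)

note 2 onset = 3b = 1294.964ms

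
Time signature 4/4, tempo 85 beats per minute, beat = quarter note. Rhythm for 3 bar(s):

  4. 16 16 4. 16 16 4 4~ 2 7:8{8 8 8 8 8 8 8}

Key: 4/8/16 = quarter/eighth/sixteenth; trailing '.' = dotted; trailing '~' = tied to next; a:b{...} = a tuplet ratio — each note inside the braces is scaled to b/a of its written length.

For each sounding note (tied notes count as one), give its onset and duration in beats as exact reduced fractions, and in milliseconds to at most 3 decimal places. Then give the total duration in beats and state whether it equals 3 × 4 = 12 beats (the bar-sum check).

1) 0.0ms=0b +1058.824ms=3/2b
2) 1058.824ms=3/2b +176.471ms=1/4b
3) 1235.294ms=7/4b +176.471ms=1/4b
4) 1411.765ms=2b +1058.824ms=3/2b
5) 2470.588ms=7/2b +176.471ms=1/4b
6) 2647.059ms=15/4b +176.471ms=1/4b
7) 2823.529ms=4b +705.882ms=1b
8) 3529.412ms=5b +2117.647ms=3b
9) 5647.059ms=8b +403.361ms=4/7b
10) 6050.42ms=60/7b +403.361ms=4/7b
11) 6453.782ms=64/7b +403.361ms=4/7b
12) 6857.143ms=68/7b +403.361ms=4/7b
13) 7260.504ms=72/7b +403.361ms=4/7b
14) 7663.866ms=76/7b +403.361ms=4/7b
15) 8067.227ms=80/7b +403.361ms=4/7b
Σ=12b of 12 (85bpm 4/4) — PASS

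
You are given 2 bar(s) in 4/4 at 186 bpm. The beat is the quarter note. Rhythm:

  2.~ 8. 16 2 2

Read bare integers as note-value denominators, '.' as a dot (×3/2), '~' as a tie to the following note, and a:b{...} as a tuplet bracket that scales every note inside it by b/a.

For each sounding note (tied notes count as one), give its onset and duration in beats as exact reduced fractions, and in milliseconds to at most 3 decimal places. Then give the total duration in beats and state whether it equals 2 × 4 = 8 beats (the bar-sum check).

1) 0.0ms=0b +1209.677ms=15/4b
2) 1209.677ms=15/4b +80.645ms=1/4b
3) 1290.323ms=4b +645.161ms=2b
4) 1935.484ms=6b +645.161ms=2b
Σ=8b of 8 (186bpm 4/4) — PASS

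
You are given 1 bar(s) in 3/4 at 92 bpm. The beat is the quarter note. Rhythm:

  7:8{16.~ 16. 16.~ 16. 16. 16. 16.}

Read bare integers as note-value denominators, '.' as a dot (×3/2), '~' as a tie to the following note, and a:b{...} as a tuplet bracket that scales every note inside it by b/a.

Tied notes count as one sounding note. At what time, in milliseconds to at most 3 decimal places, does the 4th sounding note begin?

note 4 onset = 15/7b = 1397.516ms

1. 0.0ms @ 0 + 559.006ms (6/7)
2. 559.006ms @ 6/7 + 559.006ms (6/7)
3. 1118.012ms @ 12/7 + 279.503ms (3/7)
4. 1397.516ms @ 15/7 + 279.503ms (3/7)
5. 1677.019ms @ 18/7 + 279.503ms (3/7)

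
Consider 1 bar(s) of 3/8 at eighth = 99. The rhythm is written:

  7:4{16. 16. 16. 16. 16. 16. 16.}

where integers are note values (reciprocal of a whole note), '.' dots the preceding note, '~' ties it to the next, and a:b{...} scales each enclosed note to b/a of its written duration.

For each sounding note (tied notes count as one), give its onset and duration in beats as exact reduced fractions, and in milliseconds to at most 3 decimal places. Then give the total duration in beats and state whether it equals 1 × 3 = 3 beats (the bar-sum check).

1) 0.0ms=0b +259.74ms=3/7b
2) 259.74ms=3/7b +259.74ms=3/7b
3) 519.481ms=6/7b +259.74ms=3/7b
4) 779.221ms=9/7b +259.74ms=3/7b
5) 1038.961ms=12/7b +259.74ms=3/7b
6) 1298.701ms=15/7b +259.74ms=3/7b
7) 1558.442ms=18/7b +259.74ms=3/7b
Σ=3b of 3 (99bpm 3/8) — PASS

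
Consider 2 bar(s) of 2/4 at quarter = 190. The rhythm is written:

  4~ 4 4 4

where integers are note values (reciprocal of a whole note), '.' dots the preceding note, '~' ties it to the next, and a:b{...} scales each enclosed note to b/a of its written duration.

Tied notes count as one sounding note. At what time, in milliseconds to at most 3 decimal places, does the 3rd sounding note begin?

note 3 onset = 3b = 947.368ms

1. 0.0ms @ 0 + 631.579ms (2)
2. 631.579ms @ 2 + 315.789ms (1)
3. 947.368ms @ 3 + 315.789ms (1)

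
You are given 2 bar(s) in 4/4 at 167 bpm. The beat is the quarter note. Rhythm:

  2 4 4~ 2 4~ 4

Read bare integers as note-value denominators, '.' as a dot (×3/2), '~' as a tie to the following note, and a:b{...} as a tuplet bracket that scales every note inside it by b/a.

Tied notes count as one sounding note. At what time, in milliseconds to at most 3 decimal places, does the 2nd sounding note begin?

note 2 onset = 2b = 718.563ms

1. 0.0ms @ 0 + 718.563ms (2)
2. 718.563ms @ 2 + 359.281ms (1)
3. 1077.844ms @ 3 + 1077.844ms (3)
4. 2155.689ms @ 6 + 718.563ms (2)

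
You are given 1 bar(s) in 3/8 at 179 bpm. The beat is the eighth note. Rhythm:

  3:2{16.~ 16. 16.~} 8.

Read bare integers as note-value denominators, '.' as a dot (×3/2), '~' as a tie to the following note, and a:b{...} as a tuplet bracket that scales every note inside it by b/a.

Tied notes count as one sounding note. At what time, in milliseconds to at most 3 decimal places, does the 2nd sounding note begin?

note 2 onset = 1b = 335.196ms

1. 0.0ms @ 0 + 335.196ms (1)
2. 335.196ms @ 1 + 670.391ms (2)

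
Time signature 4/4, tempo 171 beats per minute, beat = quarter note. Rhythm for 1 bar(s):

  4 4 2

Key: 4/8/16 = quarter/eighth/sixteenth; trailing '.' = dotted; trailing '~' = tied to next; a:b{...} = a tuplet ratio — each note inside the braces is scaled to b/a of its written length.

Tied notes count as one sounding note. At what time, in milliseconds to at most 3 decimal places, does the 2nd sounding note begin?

1. 0.0ms @ 0 + 350.877ms (1)
2. 350.877ms @ 1 + 350.877ms (1)
3. 701.754ms @ 2 + 701.754ms (2)

note 2 onset = 1b = 350.877ms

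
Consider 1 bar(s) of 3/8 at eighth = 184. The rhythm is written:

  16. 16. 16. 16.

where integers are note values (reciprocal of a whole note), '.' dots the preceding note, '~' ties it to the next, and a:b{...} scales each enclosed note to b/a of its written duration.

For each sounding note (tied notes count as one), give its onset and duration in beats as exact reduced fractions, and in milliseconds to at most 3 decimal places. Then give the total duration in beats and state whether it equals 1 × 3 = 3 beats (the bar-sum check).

1) 0.0ms=0b +244.565ms=3/4b
2) 244.565ms=3/4b +244.565ms=3/4b
3) 489.13ms=3/2b +244.565ms=3/4b
4) 733.696ms=9/4b +244.565ms=3/4b
Σ=3b of 3 (184bpm 3/8) — PASS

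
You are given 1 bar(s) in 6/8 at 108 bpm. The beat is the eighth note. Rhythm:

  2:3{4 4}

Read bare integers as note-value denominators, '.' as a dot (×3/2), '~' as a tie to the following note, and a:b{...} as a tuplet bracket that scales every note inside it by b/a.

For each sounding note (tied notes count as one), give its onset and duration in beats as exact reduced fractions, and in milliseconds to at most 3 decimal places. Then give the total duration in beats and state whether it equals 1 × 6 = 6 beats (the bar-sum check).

1) 0.0ms=0b +1666.667ms=3b
2) 1666.667ms=3b +1666.667ms=3b
Σ=6b of 6 (108bpm 6/8) — PASS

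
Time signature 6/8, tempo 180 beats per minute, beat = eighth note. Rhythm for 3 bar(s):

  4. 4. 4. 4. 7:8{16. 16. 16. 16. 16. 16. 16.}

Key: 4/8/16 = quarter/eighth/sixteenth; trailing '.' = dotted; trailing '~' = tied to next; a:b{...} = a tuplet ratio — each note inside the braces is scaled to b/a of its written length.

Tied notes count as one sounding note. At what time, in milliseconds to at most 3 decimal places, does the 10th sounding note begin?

1. 0.0ms @ 0 + 1000.0ms (3)
2. 1000.0ms @ 3 + 1000.0ms (3)
3. 2000.0ms @ 6 + 1000.0ms (3)
4. 3000.0ms @ 9 + 1000.0ms (3)
5. 4000.0ms @ 12 + 285.714ms (6/7)
6. 4285.714ms @ 90/7 + 285.714ms (6/7)
7. 4571.429ms @ 96/7 + 285.714ms (6/7)
8. 4857.143ms @ 102/7 + 285.714ms (6/7)
9. 5142.857ms @ 108/7 + 285.714ms (6/7)
10. 5428.571ms @ 114/7 + 285.714ms (6/7)
11. 5714.286ms @ 120/7 + 285.714ms (6/7)

note 10 onset = 114/7b = 5428.571ms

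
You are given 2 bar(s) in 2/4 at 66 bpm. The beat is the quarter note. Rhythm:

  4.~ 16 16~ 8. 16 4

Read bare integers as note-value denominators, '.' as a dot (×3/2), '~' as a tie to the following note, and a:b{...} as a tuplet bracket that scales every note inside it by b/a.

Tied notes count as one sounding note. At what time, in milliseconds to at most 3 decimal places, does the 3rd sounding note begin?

note 3 onset = 11/4b = 2500.0ms

1. 0.0ms @ 0 + 1590.909ms (7/4)
2. 1590.909ms @ 7/4 + 909.091ms (1)
3. 2500.0ms @ 11/4 + 227.273ms (1/4)
4. 2727.273ms @ 3 + 909.091ms (1)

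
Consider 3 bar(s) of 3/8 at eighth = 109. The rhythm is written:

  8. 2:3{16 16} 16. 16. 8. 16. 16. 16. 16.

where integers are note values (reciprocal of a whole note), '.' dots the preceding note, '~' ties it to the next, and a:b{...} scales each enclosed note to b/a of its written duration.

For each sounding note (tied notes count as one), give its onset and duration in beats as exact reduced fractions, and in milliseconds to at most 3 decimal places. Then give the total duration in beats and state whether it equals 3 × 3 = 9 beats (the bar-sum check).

1) 0.0ms=0b +825.688ms=3/2b
2) 825.688ms=3/2b +412.844ms=3/4b
3) 1238.532ms=9/4b +412.844ms=3/4b
4) 1651.376ms=3b +412.844ms=3/4b
5) 2064.22ms=15/4b +412.844ms=3/4b
6) 2477.064ms=9/2b +825.688ms=3/2b
7) 3302.752ms=6b +412.844ms=3/4b
8) 3715.596ms=27/4b +412.844ms=3/4b
9) 4128.44ms=15/2b +412.844ms=3/4b
10) 4541.284ms=33/4b +412.844ms=3/4b
Σ=9b of 9 (109bpm 3/8) — PASS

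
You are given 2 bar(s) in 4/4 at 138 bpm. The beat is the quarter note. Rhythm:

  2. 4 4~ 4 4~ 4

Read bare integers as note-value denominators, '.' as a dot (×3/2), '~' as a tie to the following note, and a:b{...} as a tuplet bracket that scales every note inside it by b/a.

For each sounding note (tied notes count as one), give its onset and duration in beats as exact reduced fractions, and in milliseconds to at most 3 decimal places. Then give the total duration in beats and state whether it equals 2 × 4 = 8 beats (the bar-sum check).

1) 0.0ms=0b +1304.348ms=3b
2) 1304.348ms=3b +434.783ms=1b
3) 1739.13ms=4b +869.565ms=2b
4) 2608.696ms=6b +869.565ms=2b
Σ=8b of 8 (138bpm 4/4) — PASS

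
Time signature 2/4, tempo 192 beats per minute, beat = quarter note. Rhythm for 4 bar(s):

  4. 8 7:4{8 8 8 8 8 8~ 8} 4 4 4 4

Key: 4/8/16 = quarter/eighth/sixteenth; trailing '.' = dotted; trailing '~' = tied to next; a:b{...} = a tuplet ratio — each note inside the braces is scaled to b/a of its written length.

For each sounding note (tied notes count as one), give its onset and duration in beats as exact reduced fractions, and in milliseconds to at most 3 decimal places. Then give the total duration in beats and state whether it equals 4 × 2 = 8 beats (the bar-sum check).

1) 0.0ms=0b +468.75ms=3/2b
2) 468.75ms=3/2b +156.25ms=1/2b
3) 625.0ms=2b +89.286ms=2/7b
4) 714.286ms=16/7b +89.286ms=2/7b
5) 803.571ms=18/7b +89.286ms=2/7b
6) 892.857ms=20/7b +89.286ms=2/7b
7) 982.143ms=22/7b +89.286ms=2/7b
8) 1071.429ms=24/7b +178.571ms=4/7b
9) 1250.0ms=4b +312.5ms=1b
10) 1562.5ms=5b +312.5ms=1b
11) 1875.0ms=6b +312.5ms=1b
12) 2187.5ms=7b +312.5ms=1b
Σ=8b of 8 (192bpm 2/4) — PASS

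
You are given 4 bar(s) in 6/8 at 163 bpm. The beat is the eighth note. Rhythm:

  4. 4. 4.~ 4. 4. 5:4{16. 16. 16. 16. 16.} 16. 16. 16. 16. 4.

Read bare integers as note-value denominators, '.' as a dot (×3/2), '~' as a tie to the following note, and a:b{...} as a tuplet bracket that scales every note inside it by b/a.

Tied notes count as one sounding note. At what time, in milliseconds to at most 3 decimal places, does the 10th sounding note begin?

1. 0.0ms @ 0 + 1104.294ms (3)
2. 1104.294ms @ 3 + 1104.294ms (3)
3. 2208.589ms @ 6 + 2208.589ms (6)
4. 4417.178ms @ 12 + 1104.294ms (3)
5. 5521.472ms @ 15 + 220.859ms (3/5)
6. 5742.331ms @ 78/5 + 220.859ms (3/5)
7. 5963.19ms @ 81/5 + 220.859ms (3/5)
8. 6184.049ms @ 84/5 + 220.859ms (3/5)
9. 6404.908ms @ 87/5 + 220.859ms (3/5)
10. 6625.767ms @ 18 + 276.074ms (3/4)
11. 6901.84ms @ 75/4 + 276.074ms (3/4)
12. 7177.914ms @ 39/2 + 276.074ms (3/4)
13. 7453.988ms @ 81/4 + 276.074ms (3/4)
14. 7730.061ms @ 21 + 1104.294ms (3)

note 10 onset = 18b = 6625.767ms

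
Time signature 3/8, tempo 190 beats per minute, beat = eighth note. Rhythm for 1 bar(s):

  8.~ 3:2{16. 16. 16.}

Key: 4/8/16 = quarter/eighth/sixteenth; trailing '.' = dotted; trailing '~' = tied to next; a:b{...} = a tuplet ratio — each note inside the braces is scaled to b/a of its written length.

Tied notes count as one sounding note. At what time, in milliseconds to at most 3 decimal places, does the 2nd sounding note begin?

note 2 onset = 2b = 631.579ms

1. 0.0ms @ 0 + 631.579ms (2)
2. 631.579ms @ 2 + 157.895ms (1/2)
3. 789.474ms @ 5/2 + 157.895ms (1/2)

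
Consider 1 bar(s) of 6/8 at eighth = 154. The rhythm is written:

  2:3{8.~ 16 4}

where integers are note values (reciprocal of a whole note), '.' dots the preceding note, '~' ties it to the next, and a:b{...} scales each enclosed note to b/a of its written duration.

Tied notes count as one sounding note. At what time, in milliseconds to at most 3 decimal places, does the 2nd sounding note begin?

note 2 onset = 3b = 1168.831ms

1. 0.0ms @ 0 + 1168.831ms (3)
2. 1168.831ms @ 3 + 1168.831ms (3)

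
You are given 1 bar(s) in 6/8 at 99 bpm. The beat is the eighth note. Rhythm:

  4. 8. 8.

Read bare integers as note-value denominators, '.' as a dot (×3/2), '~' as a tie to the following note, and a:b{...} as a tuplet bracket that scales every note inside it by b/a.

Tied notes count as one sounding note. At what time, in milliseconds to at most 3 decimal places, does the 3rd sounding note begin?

1. 0.0ms @ 0 + 1818.182ms (3)
2. 1818.182ms @ 3 + 909.091ms (3/2)
3. 2727.273ms @ 9/2 + 909.091ms (3/2)

note 3 onset = 9/2b = 2727.273ms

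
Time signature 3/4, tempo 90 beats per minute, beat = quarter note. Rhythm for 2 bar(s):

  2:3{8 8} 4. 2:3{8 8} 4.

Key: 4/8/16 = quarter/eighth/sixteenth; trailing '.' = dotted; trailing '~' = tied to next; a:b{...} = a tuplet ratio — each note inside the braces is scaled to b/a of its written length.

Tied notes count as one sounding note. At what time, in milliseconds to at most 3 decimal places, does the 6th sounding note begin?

note 6 onset = 9/2b = 3000.0ms

1. 0.0ms @ 0 + 500.0ms (3/4)
2. 500.0ms @ 3/4 + 500.0ms (3/4)
3. 1000.0ms @ 3/2 + 1000.0ms (3/2)
4. 2000.0ms @ 3 + 500.0ms (3/4)
5. 2500.0ms @ 15/4 + 500.0ms (3/4)
6. 3000.0ms @ 9/2 + 1000.0ms (3/2)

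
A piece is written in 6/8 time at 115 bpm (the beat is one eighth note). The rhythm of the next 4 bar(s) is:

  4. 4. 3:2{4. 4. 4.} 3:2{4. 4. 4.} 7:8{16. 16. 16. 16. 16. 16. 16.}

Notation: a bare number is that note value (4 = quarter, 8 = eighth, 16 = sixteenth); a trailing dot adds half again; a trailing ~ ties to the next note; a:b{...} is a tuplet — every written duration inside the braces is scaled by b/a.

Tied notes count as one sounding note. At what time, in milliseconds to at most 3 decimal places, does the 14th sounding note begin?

note 14 onset = 156/7b = 11627.329ms

1. 0.0ms @ 0 + 1565.217ms (3)
2. 1565.217ms @ 3 + 1565.217ms (3)
3. 3130.435ms @ 6 + 1043.478ms (2)
4. 4173.913ms @ 8 + 1043.478ms (2)
5. 5217.391ms @ 10 + 1043.478ms (2)
6. 6260.87ms @ 12 + 1043.478ms (2)
7. 7304.348ms @ 14 + 1043.478ms (2)
8. 8347.826ms @ 16 + 1043.478ms (2)
9. 9391.304ms @ 18 + 447.205ms (6/7)
10. 9838.509ms @ 132/7 + 447.205ms (6/7)
11. 10285.714ms @ 138/7 + 447.205ms (6/7)
12. 10732.919ms @ 144/7 + 447.205ms (6/7)
13. 11180.124ms @ 150/7 + 447.205ms (6/7)
14. 11627.329ms @ 156/7 + 447.205ms (6/7)
15. 12074.534ms @ 162/7 + 447.205ms (6/7)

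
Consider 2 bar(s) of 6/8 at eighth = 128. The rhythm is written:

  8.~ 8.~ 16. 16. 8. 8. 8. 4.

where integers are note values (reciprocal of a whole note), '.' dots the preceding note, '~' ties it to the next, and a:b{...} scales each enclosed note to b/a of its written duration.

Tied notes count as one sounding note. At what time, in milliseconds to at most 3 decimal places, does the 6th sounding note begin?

note 6 onset = 9b = 4218.75ms

1. 0.0ms @ 0 + 1757.812ms (15/4)
2. 1757.812ms @ 15/4 + 351.562ms (3/4)
3. 2109.375ms @ 9/2 + 703.125ms (3/2)
4. 2812.5ms @ 6 + 703.125ms (3/2)
5. 3515.625ms @ 15/2 + 703.125ms (3/2)
6. 4218.75ms @ 9 + 1406.25ms (3)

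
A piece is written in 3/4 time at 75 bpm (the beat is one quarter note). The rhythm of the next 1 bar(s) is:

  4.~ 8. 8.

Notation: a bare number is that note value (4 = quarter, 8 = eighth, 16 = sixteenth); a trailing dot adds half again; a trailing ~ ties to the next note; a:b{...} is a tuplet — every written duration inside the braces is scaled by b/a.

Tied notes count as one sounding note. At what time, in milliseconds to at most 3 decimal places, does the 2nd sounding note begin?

note 2 onset = 9/4b = 1800.0ms

1. 0.0ms @ 0 + 1800.0ms (9/4)
2. 1800.0ms @ 9/4 + 600.0ms (3/4)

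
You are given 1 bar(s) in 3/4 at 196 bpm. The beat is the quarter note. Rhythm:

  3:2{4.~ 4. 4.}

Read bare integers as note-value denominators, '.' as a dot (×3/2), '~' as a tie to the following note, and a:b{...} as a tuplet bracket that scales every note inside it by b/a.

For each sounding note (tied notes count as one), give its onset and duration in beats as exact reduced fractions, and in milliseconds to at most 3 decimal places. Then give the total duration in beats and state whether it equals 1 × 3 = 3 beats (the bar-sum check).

1) 0.0ms=0b +612.245ms=2b
2) 612.245ms=2b +306.122ms=1b
Σ=3b of 3 (196bpm 3/4) — PASS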